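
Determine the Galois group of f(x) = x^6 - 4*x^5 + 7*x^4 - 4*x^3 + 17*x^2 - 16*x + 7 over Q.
The polynomial f is an irreducible sextic over Q, so G = Gal(f/Q) is one of the 16 transitive subgroups 6T1, ..., 6T16 of S_6. The discriminant of f is -95929008128, which is not a perfect square, so G is not contained in A_6. The transitive groups of degree 6 not contained in A_6 are: C_6 (6T1, order 6), S_3 (6T2, order 6), D_6 (6T3, order 12), C_3 x S_3 (6T5, order 18), A_4 x C_2 (6T6, order 24), S_4 (6T8, order 24), S_3 x S_3 (6T9, order 36), S_4 x C_2 (6T11, order 48), (S_3 x S_3) : C_2 (6T13, order 72), PGL(2,5) (6T14, order 120), S_6 (6T16, order 720). By Dedekind's theorem, for a prime p not dividing disc(f) the degrees of the irreducible factors of f mod p form the cycle type of an element of G. Factoring f modulo the 28 such primes p <= 127 (skipping 2, 29, 59, which divide the discriminant), each new pattern first appears at: mod 3: f = (x^3 + 2x + 2)(x^3 + 2x^2 + 2x + 2), pattern 3+3; mod 5: f = (x^6 + x^5 + 2x^4 + x^3 + 2x^2 + 4x + 2), pattern 6; mod 7: f = (x)(x + 1)(x^4 + 2x^3 + 5x^2 + 5x + 5), pattern 4+1+1; mod 17: f = (x + 3)(x + 13)(x^2 + 5x + 9)(x^2 + 9x + 13), pattern 2+2+1+1; mod 23: f = (x^2 + 5x + 18)(x^2 + 6x + 13)(x^2 + 8x + 19), pattern 2+2+2; mod 67: f = (x^2 + 26x + 49)(x^4 + 37x^3 + x^2 + 33x + 48), pattern 4+2; mod 127: f = (x + 10)(x + 15)(x + 22)(x + 90)(x^2 + 113x + 43), pattern 2+1+1+1+1. No other pattern occurs in this range, so the set of observed cycle types is {3+3, 6, 4+1+1, 2+2+1+1, 2+2+2, 4+2, 2+1+1+1+1}. The candidates containing elements of all these cycle types are S_4 x C_2 (6T11) of order 48, S_6 (6T16) of order 720; the others are excluded. The observed types are precisely the cycle types that occur in S_4 x C_2 (6T11) (apart from the identity). Each of the other remaining candidates has further cycle types, and by the Chebotarev density theorem the matching factorization patterns would occur for a proportion of primes equal to their share of the group: S_6 (6T16) additionally contains elements of type 5+1, 3+2+1, 3+1+1+1 (304 of its 720 elements, about 42% of primes). None of the 28 primes tested shows any such pattern (for each of these groups the chance of that is below 10^-4), which rules them out. Hence G = S_4 x C_2 (6T11), of order 48.

6T11: S_4 x C_2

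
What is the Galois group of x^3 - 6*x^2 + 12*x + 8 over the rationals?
S_3

The polynomial is an irreducible cubic over Q and its discriminant is -6912, which is not a perfect square. For an irreducible cubic, a non-square discriminant gives Galois group S_3.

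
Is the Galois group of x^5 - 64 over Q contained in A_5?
No

The polynomial is irreducible of degree 5 over Q. Its discriminant is 52428800000, which is not a perfect square. A Galois group lies in the alternating group exactly when the discriminant is a square in Q, so the Galois group (F_20) is not contained in A_5.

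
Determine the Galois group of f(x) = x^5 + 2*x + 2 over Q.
S_5, the symmetric group on 5 letters

The polynomial f is an irreducible quintic over Q, so G = Gal(f/Q) is a transitive subgroup of S_5: one of C_5 (5T1, order 5), D_5 (5T2, order 10), F_20 (5T3, order 20), A_5 (5T4, order 60) or S_5 (5T5, order 120). The discriminant of f is 58192, which is not a perfect square, so G is not contained in A_5. The transitive groups of degree 5 not contained in A_5 are: F_20 (5T3, order 20), S_5 (5T5, order 120). By Dedekind's theorem, for a prime p not dividing disc(f) the degrees of the irreducible factors of f mod p form the cycle type of an element of G. Factoring f modulo the 5 such primes p <= 13 (skipping 2, which divides the discriminant), each new pattern first appears at: mod 3: f = (x^5 + 2x + 2), pattern 5; mod 5: f = (x + 4)(x^4 + x^3 + x^2 + x + 3), pattern 4+1; mod 13: f = (x + 3)(x + 5)(x^3 + 5x^2 + 10x + 1), pattern 3+1+1. No other pattern occurs in this range, so the set of observed cycle types is {5, 4+1, 3+1+1}. Among the candidates above, the only group containing elements of all these cycle types is S_5 (5T5) — F_20 (5T3) lacks at least one of them. Hence G = S_5 (5T5), of order 120.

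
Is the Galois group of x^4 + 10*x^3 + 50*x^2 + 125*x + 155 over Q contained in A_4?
No

The polynomial is irreducible of degree 4 over Q. Its discriminant is 15125, which is not a perfect square. A Galois group lies in the alternating group exactly when the discriminant is a square in Q, so the Galois group (C_4) is not contained in A_4.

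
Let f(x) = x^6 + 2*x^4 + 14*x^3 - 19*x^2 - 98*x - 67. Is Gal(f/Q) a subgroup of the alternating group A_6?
The polynomial is irreducible of degree 6 over Q. Its discriminant is 94085654450176 = 9699776^2, a perfect square. A Galois group lies in the alternating group exactly when the discriminant is a square in Q, so the Galois group (S_4) is contained in A_6.

Yes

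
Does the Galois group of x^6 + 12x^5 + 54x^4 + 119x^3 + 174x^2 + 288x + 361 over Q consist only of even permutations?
The polynomial is irreducible of degree 6 over Q. Its discriminant is -63822230816067, which is not a perfect square. A Galois group lies in the alternating group exactly when the discriminant is a square in Q, so the Galois group (C_6) is not contained in A_6.

No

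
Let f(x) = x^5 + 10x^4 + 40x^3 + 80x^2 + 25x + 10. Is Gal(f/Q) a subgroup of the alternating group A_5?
Yes

The polynomial is irreducible of degree 5 over Q. Its discriminant is 58564000000 = 242000^2, a perfect square. A Galois group lies in the alternating group exactly when the discriminant is a square in Q, so the Galois group (A_5) is contained in A_5.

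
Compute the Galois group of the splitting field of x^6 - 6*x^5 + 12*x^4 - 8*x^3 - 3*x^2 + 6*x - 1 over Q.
A_4 x C_2 (also written A4xC2)

The polynomial f is an irreducible sextic over Q, so G = Gal(f/Q) is one of the 16 transitive subgroups 6T1, ..., 6T16 of S_6. The discriminant of f is -419904, which is not a perfect square, so G is not contained in A_6. The transitive groups of degree 6 not contained in A_6 are: C_6 (6T1, order 6), S_3 (6T2, order 6), D_6 (6T3, order 12), C_3 x S_3 (6T5, order 18), A_4 x C_2 (6T6, order 24), S_4 (6T8, order 24), S_3 x S_3 (6T9, order 36), S_4 x C_2 (6T11, order 48), (S_3 x S_3) : C_2 (6T13, order 72), PGL(2,5) (6T14, order 120), S_6 (6T16, order 720). By Dedekind's theorem, for a prime p not dividing disc(f) the degrees of the irreducible factors of f mod p form the cycle type of an element of G. Factoring f modulo the 33 such primes p <= 149 (skipping 2, 3, which divide the discriminant), each new pattern first appears at: mod 5: f = (x^3 + x^2 + 4x + 1)(x^3 + 3x^2 + 4), pattern 3+3; mod 7: f = (x^6 + x^5 + 5x^4 + 6x^3 + 4x^2 + 6x + 6), pattern 6; mod 17: f = (x + 1)(x + 14)(x^2 + 15x + 7)(x^2 + 15x + 13), pattern 2+2+1+1; mod 19: f = (x + 5)(x + 6)(x + 11)(x + 12)(x^2 + 17x + 7), pattern 2+1+1+1+1; mod 71: f = (x^2 + 69x + 41)(x^2 + 69x + 46)(x^2 + 69x + 55), pattern 2+2+2. No other pattern occurs in this range, so the set of observed cycle types is {3+3, 6, 2+2+1+1, 2+1+1+1+1, 2+2+2}. The candidates containing elements of all these cycle types are A_4 x C_2 (6T6) of order 24, S_4 x C_2 (6T11) of order 48, (S_3 x S_3) : C_2 (6T13) of order 72, S_6 (6T16) of order 720; the others are excluded. The observed types are precisely the cycle types that occur in A_4 x C_2 (6T6) (apart from the identity). Each of the other remaining candidates has further cycle types, and by the Chebotarev density theorem the matching factorization patterns would occur for a proportion of primes equal to their share of the group: S_4 x C_2 (6T11) additionally contains elements of type 4+2, 4+1+1 (12 of its 48 elements, about 25% of primes); (S_3 x S_3) : C_2 (6T13) additionally contains elements of type 4+2, 3+2+1, 3+1+1+1 (34 of its 72 elements, about 47% of primes); S_6 (6T16) additionally contains elements of type 5+1, 4+2, 4+1+1, 3+2+1, 3+1+1+1 (484 of its 720 elements, about 67% of primes). None of the 33 primes tested shows any such pattern (for each of these groups the chance of that is below 10^-4), which rules them out. Hence G = A_4 x C_2 (6T6), of order 24.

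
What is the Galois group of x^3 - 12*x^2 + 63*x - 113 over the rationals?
The polynomial is an irreducible cubic over Q and its discriminant is -16767, which is not a perfect square. For an irreducible cubic, a non-square discriminant gives Galois group S_3.

S_3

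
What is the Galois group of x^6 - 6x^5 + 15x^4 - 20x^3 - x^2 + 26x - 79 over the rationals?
S_4 (also written S4+)

The polynomial f is an irreducible sextic over Q, so G = Gal(f/Q) is one of the 16 transitive subgroups 6T1, ..., 6T16 of S_6. The discriminant of f is 36352603193344 = 6029312^2, a perfect square, so G is contained in A_6. The transitive groups of degree 6 contained in A_6 are: A_4 (6T4, order 12), S_4 (6T7, order 24), (C_3 x C_3) : C_4 (6T10, order 36), PSL(2,5) (6T12, order 60), A_6 (6T15, order 360). By Dedekind's theorem, for a prime p not dividing disc(f) the degrees of the irreducible factors of f mod p form the cycle type of an element of G. Factoring f modulo the 79 such primes p <= 419 (skipping 2, 23, which divide the discriminant), each new pattern first appears at: mod 3: f = (x^3 + x^2 + 2)(x^3 + 2x^2 + x + 1), pattern 3+3; mod 5: f = (x^2 + 3x + 3)(x^4 + x^3 + 4x^2 + 2), pattern 4+2; mod 19: f = (x + 8)(x + 9)(x^2 + 16x + 5)(x^2 + 18x + 3), pattern 2+2+1+1; mod 223: f = (x + 31)(x + 66)(x + 108)(x + 113)(x + 155)(x + 190), pattern 1+1+1+1+1+1. No other pattern occurs in this range, so the set of observed cycle types is {3+3, 4+2, 2+2+1+1, 1+1+1+1+1+1}. The candidates containing elements of all these cycle types are S_4 (6T7) of order 24, (C_3 x C_3) : C_4 (6T10) of order 36, A_6 (6T15) of order 360; the others are excluded. The observed types are precisely the cycle types that occur in S_4 (6T7). Each of the other remaining candidates has further cycle types, and by the Chebotarev density theorem the matching factorization patterns would occur for a proportion of primes equal to their share of the group: (C_3 x C_3) : C_4 (6T10) additionally contains elements of type 3+1+1+1 (4 of its 36 elements, about 11% of primes); A_6 (6T15) additionally contains elements of type 5+1, 3+1+1+1 (184 of its 360 elements, about 51% of primes). None of the 79 primes tested shows any such pattern (for each of these groups the chance of that is below 10^-4), which rules them out. Hence G = S_4 (6T7), of order 24.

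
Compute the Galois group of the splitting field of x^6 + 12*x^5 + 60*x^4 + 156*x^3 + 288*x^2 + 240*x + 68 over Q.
D_6

The polynomial f is an irreducible sextic over Q, so G = Gal(f/Q) is one of the 16 transitive subgroups 6T1, ..., 6T16 of S_6. The discriminant of f is -41622228172800, which is not a perfect square, so G is not contained in A_6. The transitive groups of degree 6 not contained in A_6 are: C_6 (6T1, order 6), S_3 (6T2, order 6), D_6 (6T3, order 12), C_3 x S_3 (6T5, order 18), A_4 x C_2 (6T6, order 24), S_4 (6T8, order 24), S_3 x S_3 (6T9, order 36), S_4 x C_2 (6T11, order 48), (S_3 x S_3) : C_2 (6T13, order 72), PGL(2,5) (6T14, order 120), S_6 (6T16, order 720). By Dedekind's theorem, for a prime p not dividing disc(f) the degrees of the irreducible factors of f mod p form the cycle type of an element of G. Factoring f modulo the 79 such primes p <= 431 (skipping 2, 3, 5, 11, which divide the discriminant), each new pattern first appears at: mod 7: f = (x^6 + 5x^5 + 4x^4 + 2x^3 + x^2 + 2x + 5), pattern 6; mod 17: f = (x)(x + 5)(x^2 + x + 16)(x^2 + 6x + 3), pattern 2+2+1+1; mod 19: f = (x^3 + 6x^2 + 10x + 11)(x^3 + 6x^2 + 14x + 1), pattern 3+3; mod 23: f = (x^2 + 7x + 7)(x^2 + 10x + 15)(x^2 + 18x + 7), pattern 2+2+2; mod 43: f = (x + 5)(x + 12)(x + 14)(x + 17)(x + 18)(x + 32), pattern 1+1+1+1+1+1. No other pattern occurs in this range, so the set of observed cycle types is {6, 2+2+1+1, 3+3, 2+2+2, 1+1+1+1+1+1}. The candidates containing elements of all these cycle types are D_6 (6T3) of order 12, A_4 x C_2 (6T6) of order 24, S_3 x S_3 (6T9) of order 36, S_4 x C_2 (6T11) of order 48, (S_3 x S_3) : C_2 (6T13) of order 72, PGL(2,5) (6T14) of order 120, S_6 (6T16) of order 720; the others are excluded. The observed types are precisely the cycle types that occur in D_6 (6T3). Each of the other remaining candidates has further cycle types, and by the Chebotarev density theorem the matching factorization patterns would occur for a proportion of primes equal to their share of the group: A_4 x C_2 (6T6) additionally contains elements of type 2+1+1+1+1 (3 of its 24 elements, about 12% of primes); S_3 x S_3 (6T9) additionally contains elements of type 3+1+1+1 (4 of its 36 elements, about 11% of primes); S_4 x C_2 (6T11) additionally contains elements of type 4+2, 4+1+1, 2+1+1+1+1 (15 of its 48 elements, about 31% of primes); (S_3 x S_3) : C_2 (6T13) additionally contains elements of type 4+2, 3+2+1, 3+1+1+1, 2+1+1+1+1 (40 of its 72 elements, about 56% of primes); PGL(2,5) (6T14) additionally contains elements of type 5+1, 4+1+1 (54 of its 120 elements, about 45% of primes); S_6 (6T16) additionally contains elements of type 5+1, 4+2, 4+1+1, 3+2+1, 3+1+1+1, 2+1+1+1+1 (499 of its 720 elements, about 69% of primes). None of the 79 primes tested shows any such pattern (for each of these groups the chance of that is below 10^-4), which rules them out. Hence G = D_6 (6T3), of order 12.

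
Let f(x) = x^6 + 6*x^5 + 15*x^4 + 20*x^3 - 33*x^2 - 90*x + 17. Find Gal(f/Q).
6T6: A_4 x C_2

The polynomial f is an irreducible sextic over Q, so G = Gal(f/Q) is one of the 16 transitive subgroups 6T1, ..., 6T16 of S_6. The discriminant of f is -450868486864896, which is not a perfect square, so G is not contained in A_6. The transitive groups of degree 6 not contained in A_6 are: C_6 (6T1, order 6), S_3 (6T2, order 6), D_6 (6T3, order 12), C_3 x S_3 (6T5, order 18), A_4 x C_2 (6T6, order 24), S_4 (6T8, order 24), S_3 x S_3 (6T9, order 36), S_4 x C_2 (6T11, order 48), (S_3 x S_3) : C_2 (6T13, order 72), PGL(2,5) (6T14, order 120), S_6 (6T16, order 720). By Dedekind's theorem, for a prime p not dividing disc(f) the degrees of the irreducible factors of f mod p form the cycle type of an element of G. Factoring f modulo the 33 such primes p <= 149 (skipping 2, 3, which divide the discriminant), each new pattern first appears at: mod 5: f = (x^3 + 2x^2 + 4x + 2)(x^3 + 4x^2 + 3x + 1), pattern 3+3; mod 7: f = (x^6 + 6x^5 + x^4 + 6x^3 + 2x^2 + x + 3), pattern 6; mod 17: f = (x)(x + 2)(x^2 + 2x + 7)(x^2 + 2x + 13), pattern 2+2+1+1; mod 19: f = (x + 4)(x + 7)(x + 14)(x + 17)(x^2 + 2x + 8), pattern 2+1+1+1+1; mod 71: f = (x^2 + 2x + 30)(x^2 + 2x + 50)(x^2 + 2x + 65), pattern 2+2+2. No other pattern occurs in this range, so the set of observed cycle types is {3+3, 6, 2+2+1+1, 2+1+1+1+1, 2+2+2}. The candidates containing elements of all these cycle types are A_4 x C_2 (6T6) of order 24, S_4 x C_2 (6T11) of order 48, (S_3 x S_3) : C_2 (6T13) of order 72, S_6 (6T16) of order 720; the others are excluded. The observed types are precisely the cycle types that occur in A_4 x C_2 (6T6) (apart from the identity). Each of the other remaining candidates has further cycle types, and by the Chebotarev density theorem the matching factorization patterns would occur for a proportion of primes equal to their share of the group: S_4 x C_2 (6T11) additionally contains elements of type 4+2, 4+1+1 (12 of its 48 elements, about 25% of primes); (S_3 x S_3) : C_2 (6T13) additionally contains elements of type 4+2, 3+2+1, 3+1+1+1 (34 of its 72 elements, about 47% of primes); S_6 (6T16) additionally contains elements of type 5+1, 4+2, 4+1+1, 3+2+1, 3+1+1+1 (484 of its 720 elements, about 67% of primes). None of the 33 primes tested shows any such pattern (for each of these groups the chance of that is below 10^-4), which rules them out. Hence G = A_4 x C_2 (6T6), of order 24.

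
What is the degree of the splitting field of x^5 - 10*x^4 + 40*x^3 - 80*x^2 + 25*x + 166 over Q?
The degree of the splitting field over Q equals the order of the Galois group, so first determine the group. The polynomial f is an irreducible quintic over Q, so G = Gal(f/Q) is a transitive subgroup of S_5: one of C_5 (5T1, order 5), D_5 (5T2, order 10), F_20 (5T3, order 20), A_5 (5T4, order 60) or S_5 (5T5, order 120). The discriminant of f is 58564000000 = 242000^2, a perfect square, so G is contained in A_5. The transitive groups of degree 5 contained in A_5 are: C_5 (5T1, order 5), D_5 (5T2, order 10), A_5 (5T4, order 60). By Dedekind's theorem, for a prime p not dividing disc(f) the degrees of the irreducible factors of f mod p form the cycle type of an element of G. Factoring f modulo the 3 such primes p <= 13 (skipping 2, 5, 11, which divide the discriminant), each new pattern first appears at: mod 3: f = (x^5 + 2x^4 + x^3 + x^2 + x + 1), pattern 5; mod 13: f = (x + 4)(x + 6)(x^3 + 6x^2 + 8x + 8), pattern 3+1+1. No other pattern occurs in this range, so the set of observed cycle types is {5, 3+1+1}. Among the candidates above, the only group containing elements of all these cycle types is A_5 (5T4) — each of C_5 (5T1), D_5 (5T2) lacks at least one of them. Hence G = A_5 (5T4), of order 60. The Galois group A_5 (5T4) has order 60, so the splitting field has degree 60 over Q.

60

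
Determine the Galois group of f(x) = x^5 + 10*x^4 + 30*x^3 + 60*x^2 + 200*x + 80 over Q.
D_5

The polynomial f is an irreducible quintic over Q, so G = Gal(f/Q) is a transitive subgroup of S_5: one of C_5 (5T1, order 5), D_5 (5T2, order 10), F_20 (5T3, order 20), A_5 (5T4, order 60) or S_5 (5T5, order 120). The discriminant of f is 1327104000000 = 1152000^2, a perfect square, so G is contained in A_5. The transitive groups of degree 5 contained in A_5 are: C_5 (5T1, order 5), D_5 (5T2, order 10), A_5 (5T4, order 60). By Dedekind's theorem, for a prime p not dividing disc(f) the degrees of the irreducible factors of f mod p form the cycle type of an element of G. Factoring f modulo the 23 such primes p <= 101 (skipping 2, 3, 5, which divide the discriminant), each new pattern first appears at: mod 7: f = (x^5 + 3x^4 + 2x^3 + 4x^2 + 4x + 3), pattern 5; mod 17: f = (x + 13)(x^2 + 3x + 3)(x^2 + 11x + 16), pattern 2+2+1. No other pattern occurs in this range, so the set of observed cycle types is {5, 2+2+1}. The candidates containing elements of all these cycle types are D_5 (5T2) of order 10, A_5 (5T4) of order 60; the others are excluded. The observed types are precisely the cycle types that occur in D_5 (5T2) (apart from the identity). Each of the other remaining candidates has further cycle types, and by the Chebotarev density theorem the matching factorization patterns would occur for a proportion of primes equal to their share of the group: A_5 (5T4) additionally contains elements of type 3+1+1 (20 of its 60 elements, about 33% of primes). None of the 23 primes tested shows any such pattern (for each of these groups the chance of that is below 10^-4), which rules them out. Hence G = D_5 (5T2), of order 10.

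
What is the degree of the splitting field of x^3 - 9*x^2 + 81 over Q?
3

The degree of the splitting field over Q equals the order of the Galois group, so first determine the group. The polynomial is an irreducible cubic over Q and its discriminant is 59049 = 243^2, a perfect square. For an irreducible cubic, a square discriminant forces the Galois group to be A_3, the cyclic group of order 3. The Galois group C_3 (3T1) has order 3, so the splitting field has degree 3 over Q.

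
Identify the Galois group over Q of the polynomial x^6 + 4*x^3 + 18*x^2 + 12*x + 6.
The polynomial f is an irreducible sextic over Q, so G = Gal(f/Q) is one of the 16 transitive subgroups 6T1, ..., 6T16 of S_6. The discriminant of f is -37744330752, which is not a perfect square, so G is not contained in A_6. The transitive groups of degree 6 not contained in A_6 are: C_6 (6T1, order 6), S_3 (6T2, order 6), D_6 (6T3, order 12), C_3 x S_3 (6T5, order 18), A_4 x C_2 (6T6, order 24), S_4 (6T8, order 24), S_3 x S_3 (6T9, order 36), S_4 x C_2 (6T11, order 48), (S_3 x S_3) : C_2 (6T13, order 72), PGL(2,5) (6T14, order 120), S_6 (6T16, order 720). By Dedekind's theorem, for a prime p not dividing disc(f) the degrees of the irreducible factors of f mod p form the cycle type of an element of G. Factoring f modulo the 79 such primes p <= 421 (skipping 2, 3, 53, which divide the discriminant), each new pattern first appears at: mod 5: f = (x^2 + 3)(x^2 + x + 2)(x^2 + 4x + 1), pattern 2+2+2; mod 7: f = (x^6 + 4x^3 + 4x^2 + 5x + 6), pattern 6; mod 11: f = (x + 5)(x + 9)(x^2 + 2x + 6)(x^2 + 6x + 1), pattern 2+2+1+1; mod 19: f = (x^3 + x + 15)(x^3 + 18x + 8), pattern 3+3; mod 43: f = (x + 2)(x + 10)(x + 11)(x + 31)(x + 37)(x + 38), pattern 1+1+1+1+1+1. No other pattern occurs in this range, so the set of observed cycle types is {2+2+2, 6, 2+2+1+1, 3+3, 1+1+1+1+1+1}. The candidates containing elements of all these cycle types are D_6 (6T3) of order 12, A_4 x C_2 (6T6) of order 24, S_3 x S_3 (6T9) of order 36, S_4 x C_2 (6T11) of order 48, (S_3 x S_3) : C_2 (6T13) of order 72, PGL(2,5) (6T14) of order 120, S_6 (6T16) of order 720; the others are excluded. The observed types are precisely the cycle types that occur in D_6 (6T3). Each of the other remaining candidates has further cycle types, and by the Chebotarev density theorem the matching factorization patterns would occur for a proportion of primes equal to their share of the group: A_4 x C_2 (6T6) additionally contains elements of type 2+1+1+1+1 (3 of its 24 elements, about 12% of primes); S_3 x S_3 (6T9) additionally contains elements of type 3+1+1+1 (4 of its 36 elements, about 11% of primes); S_4 x C_2 (6T11) additionally contains elements of type 4+2, 4+1+1, 2+1+1+1+1 (15 of its 48 elements, about 31% of primes); (S_3 x S_3) : C_2 (6T13) additionally contains elements of type 4+2, 3+2+1, 3+1+1+1, 2+1+1+1+1 (40 of its 72 elements, about 56% of primes); PGL(2,5) (6T14) additionally contains elements of type 5+1, 4+1+1 (54 of its 120 elements, about 45% of primes); S_6 (6T16) additionally contains elements of type 5+1, 4+2, 4+1+1, 3+2+1, 3+1+1+1, 2+1+1+1+1 (499 of its 720 elements, about 69% of primes). None of the 79 primes tested shows any such pattern (for each of these groups the chance of that is below 10^-4), which rules them out. Hence G = D_6 (6T3), of order 12.

D_6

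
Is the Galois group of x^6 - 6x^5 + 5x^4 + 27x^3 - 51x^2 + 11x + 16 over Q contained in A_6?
Yes

The polynomial is irreducible of degree 6 over Q. Its discriminant is 30991489 = 5567^2, a perfect square. A Galois group lies in the alternating group exactly when the discriminant is a square in Q, so the Galois group (PSL(2,5)) is contained in A_6.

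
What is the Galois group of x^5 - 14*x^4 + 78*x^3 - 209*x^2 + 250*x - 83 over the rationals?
5T2: D_5

The polynomial f is an irreducible quintic over Q, so G = Gal(f/Q) is a transitive subgroup of S_5: one of C_5 (5T1, order 5), D_5 (5T2, order 10), F_20 (5T3, order 20), A_5 (5T4, order 60) or S_5 (5T5, order 120). The discriminant of f is 373321 = 611^2, a perfect square, so G is contained in A_5. The transitive groups of degree 5 contained in A_5 are: C_5 (5T1, order 5), D_5 (5T2, order 10), A_5 (5T4, order 60). By Dedekind's theorem, for a prime p not dividing disc(f) the degrees of the irreducible factors of f mod p form the cycle type of an element of G. Factoring f modulo the 23 such primes p <= 97 (skipping 13, 47, which divide the discriminant), each new pattern first appears at: mod 2: f = (x^5 + x^2 + 1), pattern 5; mod 5: f = (x + 1)(x^2 + 2x + 4)(x^2 + 3x + 3), pattern 2+2+1; mod 83: f = (x)(x + 4)(x + 6)(x + 67)(x + 75), pattern 1+1+1+1+1. No other pattern occurs in this range, so the set of observed cycle types is {5, 2+2+1, 1+1+1+1+1}. The candidates containing elements of all these cycle types are D_5 (5T2) of order 10, A_5 (5T4) of order 60; the others are excluded. The observed types are precisely the cycle types that occur in D_5 (5T2). Each of the other remaining candidates has further cycle types, and by the Chebotarev density theorem the matching factorization patterns would occur for a proportion of primes equal to their share of the group: A_5 (5T4) additionally contains elements of type 3+1+1 (20 of its 60 elements, about 33% of primes). None of the 23 primes tested shows any such pattern (for each of these groups the chance of that is below 10^-4), which rules them out. Hence G = D_5 (5T2), of order 10.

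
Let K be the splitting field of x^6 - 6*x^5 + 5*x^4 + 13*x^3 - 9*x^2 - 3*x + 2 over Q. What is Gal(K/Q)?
PSL(2,5) (order 60)

The polynomial f is an irreducible sextic over Q, so G = Gal(f/Q) is one of the 16 transitive subgroups 6T1, ..., 6T16 of S_6. The discriminant of f is 30991489 = 5567^2, a perfect square, so G is contained in A_6. The transitive groups of degree 6 contained in A_6 are: A_4 (6T4, order 12), S_4 (6T7, order 24), (C_3 x C_3) : C_4 (6T10, order 36), PSL(2,5) (6T12, order 60), A_6 (6T15, order 360). By Dedekind's theorem, for a prime p not dividing disc(f) the degrees of the irreducible factors of f mod p form the cycle type of an element of G. Factoring f modulo the 21 such primes p <= 79 (skipping 19, which divides the discriminant), each new pattern first appears at: mod 2: f = (x)(x^5 + x^3 + x^2 + x + 1), pattern 5+1; mod 7: f = (x^3 + 2x^2 + 4x + 5)(x^3 + 6x^2 + 3x + 6), pattern 3+3; mod 61: f = (x + 36)(x + 58)(x^2 + 9x + 38)(x^2 + 13x + 25), pattern 2+2+1+1. No other pattern occurs in this range, so the set of observed cycle types is {5+1, 3+3, 2+2+1+1}. The candidates containing elements of all these cycle types are PSL(2,5) (6T12) of order 60, A_6 (6T15) of order 360; the others are excluded. The observed types are precisely the cycle types that occur in PSL(2,5) (6T12) (apart from the identity). Each of the other remaining candidates has further cycle types, and by the Chebotarev density theorem the matching factorization patterns would occur for a proportion of primes equal to their share of the group: A_6 (6T15) additionally contains elements of type 4+2, 3+1+1+1 (130 of its 360 elements, about 36% of primes). None of the 21 primes tested shows any such pattern (for each of these groups the chance of that is below 10^-4), which rules them out. Hence G = PSL(2,5) (6T12), of order 60.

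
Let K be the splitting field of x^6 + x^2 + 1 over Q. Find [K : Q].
The degree of the splitting field over Q equals the order of the Galois group, so first determine the group. The polynomial f is an irreducible sextic over Q, so G = Gal(f/Q) is one of the 16 transitive subgroups 6T1, ..., 6T16 of S_6. The discriminant of f is -61504, which is not a perfect square, so G is not contained in A_6. The transitive groups of degree 6 not contained in A_6 are: C_6 (6T1, order 6), S_3 (6T2, order 6), D_6 (6T3, order 12), C_3 x S_3 (6T5, order 18), A_4 x C_2 (6T6, order 24), S_4 (6T8, order 24), S_3 x S_3 (6T9, order 36), S_4 x C_2 (6T11, order 48), (S_3 x S_3) : C_2 (6T13, order 72), PGL(2,5) (6T14, order 120), S_6 (6T16, order 720). By Dedekind's theorem, for a prime p not dividing disc(f) the degrees of the irreducible factors of f mod p form the cycle type of an element of G. Factoring f modulo the 17 such primes p <= 67 (skipping 2, 31, which divide the discriminant), each new pattern first appears at: mod 3: f = (x + 1)(x + 2)(x^4 + x^2 + 2), pattern 4+1+1; mod 5: f = (x^3 + 2x^2 + 2x + 2)(x^3 + 3x^2 + 2x + 3), pattern 3+3; mod 7: f = (x^6 + x^2 + 1), pattern 6; mod 11: f = (x^2 + 9)(x^2 + x + 7)(x^2 + 10x + 7), pattern 2+2+2; mod 13: f = (x^2 + 6)(x^4 + 7x^2 + 11), pattern 4+2; mod 37: f = (x + 5)(x + 32)(x^2 + 9x + 16)(x^2 + 28x + 16), pattern 2+2+1+1; mod 47: f = (x + 5)(x + 9)(x + 38)(x + 42)(x^2 + 12), pattern 2+1+1+1+1. No other pattern occurs in this range, so the set of observed cycle types is {4+1+1, 3+3, 6, 2+2+2, 4+2, 2+2+1+1, 2+1+1+1+1}. The candidates containing elements of all these cycle types are S_4 x C_2 (6T11) of order 48, S_6 (6T16) of order 720; the others are excluded. The observed types are precisely the cycle types that occur in S_4 x C_2 (6T11) (apart from the identity). Each of the other remaining candidates has further cycle types, and by the Chebotarev density theorem the matching factorization patterns would occur for a proportion of primes equal to their share of the group: S_6 (6T16) additionally contains elements of type 5+1, 3+2+1, 3+1+1+1 (304 of its 720 elements, about 42% of primes). None of the 17 primes tested shows any such pattern (for each of these groups the chance of that is below 10^-4), which rules them out. Hence G = S_4 x C_2 (6T11), of order 48. The Galois group S_4 x C_2 (6T11) has order 48, so the splitting field has degree 48 over Q.

48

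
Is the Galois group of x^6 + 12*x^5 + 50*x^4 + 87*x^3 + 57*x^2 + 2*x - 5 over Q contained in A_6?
Yes

The polynomial is irreducible of degree 6 over Q. Its discriminant is 30991489 = 5567^2, a perfect square. A Galois group lies in the alternating group exactly when the discriminant is a square in Q, so the Galois group (PSL(2,5)) is contained in A_6.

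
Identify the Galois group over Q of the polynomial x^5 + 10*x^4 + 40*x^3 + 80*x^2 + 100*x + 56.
The polynomial f is an irreducible quintic over Q, so G = Gal(f/Q) is a transitive subgroup of S_5: one of C_5 (5T1, order 5), D_5 (5T2, order 10), F_20 (5T3, order 20), A_5 (5T4, order 60) or S_5 (5T5, order 120). The discriminant of f is 1024000000 = 32000^2, a perfect square, so G is contained in A_5. The transitive groups of degree 5 contained in A_5 are: C_5 (5T1, order 5), D_5 (5T2, order 10), A_5 (5T4, order 60). By Dedekind's theorem, for a prime p not dividing disc(f) the degrees of the irreducible factors of f mod p form the cycle type of an element of G. Factoring f modulo the 2 such primes p <= 7 (skipping 2, 5, which divide the discriminant), each new pattern first appears at: mod 3: f = (x^5 + x^4 + x^3 + 2x^2 + x + 2), pattern 5; mod 7: f = (x)(x + 6)(x^3 + 4x^2 + 2x + 5), pattern 3+1+1. No other pattern occurs in this range, so the set of observed cycle types is {5, 3+1+1}. Among the candidates above, the only group containing elements of all these cycle types is A_5 (5T4) — each of C_5 (5T1), D_5 (5T2) lacks at least one of them. Hence G = A_5 (5T4), of order 60.

5T4: A_5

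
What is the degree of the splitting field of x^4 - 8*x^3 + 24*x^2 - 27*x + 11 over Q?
The degree of the splitting field over Q equals the order of the Galois group, so first determine the group. The polynomial is an irreducible quartic over Q and its discriminant is 15125, which is not a perfect square, so the Galois group is not contained in A_4. The resolvent cubic y^3 - 24*y^2 + 172*y - 377 has exactly one rational root, so the Galois group is C_4 or D_4. The quartic becomes reducible over Q(sqrt(disc)), so the group is C_4. The Galois group C_4 (4T1) has order 4, so the splitting field has degree 4 over Q.

4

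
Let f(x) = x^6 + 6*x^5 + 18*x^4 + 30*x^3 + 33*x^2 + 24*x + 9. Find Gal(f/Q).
The polynomial f is an irreducible sextic over Q, so G = Gal(f/Q) is one of the 16 transitive subgroups 6T1, ..., 6T16 of S_6. The discriminant of f is -16003008, which is not a perfect square, so G is not contained in A_6. The transitive groups of degree 6 not contained in A_6 are: C_6 (6T1, order 6), S_3 (6T2, order 6), D_6 (6T3, order 12), C_3 x S_3 (6T5, order 18), A_4 x C_2 (6T6, order 24), S_4 (6T8, order 24), S_3 x S_3 (6T9, order 36), S_4 x C_2 (6T11, order 48), (S_3 x S_3) : C_2 (6T13, order 72), PGL(2,5) (6T14, order 120), S_6 (6T16, order 720). By Dedekind's theorem, for a prime p not dividing disc(f) the degrees of the irreducible factors of f mod p form the cycle type of an element of G. Factoring f modulo the 21 such primes p <= 89 (skipping 2, 3, 7, which divide the discriminant), each new pattern first appears at: mod 5: f = (x^6 + x^5 + 3x^4 + 3x^2 + 4x + 4), pattern 6; mod 11: f = (x + 10)(x^5 + 7x^4 + 3x^3 + 2), pattern 5+1; mod 13: f = (x + 2)(x + 6)(x^4 + 11x^3 + 9x^2 + 8x + 4), pattern 4+1+1; mod 23: f = (x + 4)(x + 8)(x^2 + 7x + 8)(x^2 + 10x + 3), pattern 2+2+1+1; mod 43: f = (x^3 + 22x^2 + 20x + 21)(x^3 + 27x^2 + 6x + 25), pattern 3+3; mod 61: f = (x^2 + 34x + 5)(x^2 + 45x + 56)(x^2 + 49x + 46), pattern 2+2+2. No other pattern occurs in this range, so the set of observed cycle types is {6, 5+1, 4+1+1, 2+2+1+1, 3+3, 2+2+2}. The candidates containing elements of all these cycle types are PGL(2,5) (6T14) of order 120, S_6 (6T16) of order 720; the others are excluded. The observed types are precisely the cycle types that occur in PGL(2,5) (6T14) (apart from the identity). Each of the other remaining candidates has further cycle types, and by the Chebotarev density theorem the matching factorization patterns would occur for a proportion of primes equal to their share of the group: S_6 (6T16) additionally contains elements of type 4+2, 3+2+1, 3+1+1+1, 2+1+1+1+1 (265 of its 720 elements, about 37% of primes). None of the 21 primes tested shows any such pattern (for each of these groups the chance of that is below 10^-4), which rules them out. Hence G = PGL(2,5) (6T14), of order 120.

6T14: PGL(2,5)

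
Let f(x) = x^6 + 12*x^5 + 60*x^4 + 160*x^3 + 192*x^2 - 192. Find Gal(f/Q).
The polynomial f is an irreducible sextic over Q, so G = Gal(f/Q) is one of the 16 transitive subgroups 6T1, ..., 6T16 of S_6. The discriminant of f is 450868486864896 = 21233664^2, a perfect square, so G is contained in A_6. The transitive groups of degree 6 contained in A_6 are: A_4 (6T4, order 12), S_4 (6T7, order 24), (C_3 x C_3) : C_4 (6T10, order 36), PSL(2,5) (6T12, order 60), A_6 (6T15, order 360). By Dedekind's theorem, for a prime p not dividing disc(f) the degrees of the irreducible factors of f mod p form the cycle type of an element of G. Factoring f modulo the 33 such primes p <= 149 (skipping 2, 3, which divide the discriminant), each new pattern first appears at: mod 5: f = (x^3 + 3x^2 + 2x + 3)(x^3 + 4x^2 + x + 1), pattern 3+3; mod 17: f = (x + 6)(x + 15)(x^2 + 4x + 9)(x^2 + 4x + 15), pattern 2+2+1+1; mod 71: f = (x + 9)(x + 10)(x + 12)(x + 63)(x + 65)(x + 66), pattern 1+1+1+1+1+1. No other pattern occurs in this range, so the set of observed cycle types is {3+3, 2+2+1+1, 1+1+1+1+1+1}. The candidates containing elements of all these cycle types are A_4 (6T4) of order 12, S_4 (6T7) of order 24, (C_3 x C_3) : C_4 (6T10) of order 36, PSL(2,5) (6T12) of order 60, A_6 (6T15) of order 360; the others are excluded. The observed types are precisely the cycle types that occur in A_4 (6T4). Each of the other remaining candidates has further cycle types, and by the Chebotarev density theorem the matching factorization patterns would occur for a proportion of primes equal to their share of the group: S_4 (6T7) additionally contains elements of type 4+2 (6 of its 24 elements, about 25% of primes); (C_3 x C_3) : C_4 (6T10) additionally contains elements of type 4+2, 3+1+1+1 (22 of its 36 elements, about 61% of primes); PSL(2,5) (6T12) additionally contains elements of type 5+1 (24 of its 60 elements, about 40% of primes); A_6 (6T15) additionally contains elements of type 5+1, 4+2, 3+1+1+1 (274 of its 360 elements, about 76% of primes). None of the 33 primes tested shows any such pattern (for each of these groups the chance of that is below 10^-4), which rules them out. Hence G = A_4 (6T4), of order 12.

A_4, A_4 acting on 6 points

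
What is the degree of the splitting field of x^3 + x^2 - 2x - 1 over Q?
The degree of the splitting field over Q equals the order of the Galois group, so first determine the group. The polynomial is an irreducible cubic over Q and its discriminant is 49 = 7^2, a perfect square. For an irreducible cubic, a square discriminant forces the Galois group to be A_3, the cyclic group of order 3. The Galois group C_3 (3T1) has order 3, so the splitting field has degree 3 over Q.

3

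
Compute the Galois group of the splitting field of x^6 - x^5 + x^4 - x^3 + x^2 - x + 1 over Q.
The polynomial f is an irreducible sextic over Q, so G = Gal(f/Q) is one of the 16 transitive subgroups 6T1, ..., 6T16 of S_6. The discriminant of f is -16807, which is not a perfect square, so G is not contained in A_6. The transitive groups of degree 6 not contained in A_6 are: C_6 (6T1, order 6), S_3 (6T2, order 6), D_6 (6T3, order 12), C_3 x S_3 (6T5, order 18), A_4 x C_2 (6T6, order 24), S_4 (6T8, order 24), S_3 x S_3 (6T9, order 36), S_4 x C_2 (6T11, order 48), (S_3 x S_3) : C_2 (6T13, order 72), PGL(2,5) (6T14, order 120), S_6 (6T16, order 720). By Dedekind's theorem, for a prime p not dividing disc(f) the degrees of the irreducible factors of f mod p form the cycle type of an element of G. Factoring f modulo the 37 such primes p <= 163 (skipping 7, which divides the discriminant), each new pattern first appears at: mod 2: f = (x^3 + x + 1)(x^3 + x^2 + 1), pattern 3+3; mod 3: f = (x^6 + 2x^5 + x^4 + 2x^3 + x^2 + 2x + 1), pattern 6; mod 13: f = (x^2 + 7x + 1)(x^2 + 8x + 1)(x^2 + 10x + 1), pattern 2+2+2; mod 29: f = (x + 7)(x + 16)(x + 20)(x + 23)(x + 24)(x + 25), pattern 1+1+1+1+1+1. No other pattern occurs in this range, so the set of observed cycle types is {3+3, 6, 2+2+2, 1+1+1+1+1+1}. The candidates containing elements of all these cycle types are C_6 (6T1) of order 6, D_6 (6T3) of order 12, C_3 x S_3 (6T5) of order 18, A_4 x C_2 (6T6) of order 24, S_3 x S_3 (6T9) of order 36, S_4 x C_2 (6T11) of order 48, (S_3 x S_3) : C_2 (6T13) of order 72, PGL(2,5) (6T14) of order 120, S_6 (6T16) of order 720; the others are excluded. The observed types are precisely the cycle types that occur in C_6 (6T1). Each of the other remaining candidates has further cycle types, and by the Chebotarev density theorem the matching factorization patterns would occur for a proportion of primes equal to their share of the group: D_6 (6T3) additionally contains elements of type 2+2+1+1 (3 of its 12 elements, about 25% of primes); C_3 x S_3 (6T5) additionally contains elements of type 3+1+1+1 (4 of its 18 elements, about 22% of primes); A_4 x C_2 (6T6) additionally contains elements of type 2+2+1+1, 2+1+1+1+1 (6 of its 24 elements, about 25% of primes); S_3 x S_3 (6T9) additionally contains elements of type 3+1+1+1, 2+2+1+1 (13 of its 36 elements, about 36% of primes); S_4 x C_2 (6T11) additionally contains elements of type 4+2, 4+1+1, 2+2+1+1, 2+1+1+1+1 (24 of its 48 elements, about 50% of primes); (S_3 x S_3) : C_2 (6T13) additionally contains elements of type 4+2, 3+2+1, 3+1+1+1, 2+2+1+1, 2+1+1+1+1 (49 of its 72 elements, about 68% of primes); PGL(2,5) (6T14) additionally contains elements of type 5+1, 4+1+1, 2+2+1+1 (69 of its 120 elements, about 58% of primes); S_6 (6T16) additionally contains elements of type 5+1, 4+2, 4+1+1, 3+2+1, 3+1+1+1, 2+2+1+1, 2+1+1+1+1 (544 of its 720 elements, about 76% of primes). None of the 37 primes tested shows any such pattern (for each of these groups the chance of that is below 10^-4), which rules them out. Hence G = C_6 (6T1), of order 6.

6T1: C_6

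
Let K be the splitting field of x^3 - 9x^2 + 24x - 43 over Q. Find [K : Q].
The degree of the splitting field over Q equals the order of the Galois group, so first determine the group. The polynomial is an irreducible cubic over Q and its discriminant is -16767, which is not a perfect square. For an irreducible cubic, a non-square discriminant gives Galois group S_3. The Galois group S_3 (3T2) has order 6, so the splitting field has degree 6 over Q.

6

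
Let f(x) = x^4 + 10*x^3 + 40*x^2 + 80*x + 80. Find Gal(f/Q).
C_4 (also written C4)

The polynomial is an irreducible quartic over Q and its discriminant is 512000, which is not a perfect square, so the Galois group is not contained in A_4. The resolvent cubic y^3 - 40*y^2 + 480*y - 1600 has exactly one rational root, so the Galois group is C_4 or D_4. The quartic becomes reducible over Q(sqrt(disc)), so the group is C_4.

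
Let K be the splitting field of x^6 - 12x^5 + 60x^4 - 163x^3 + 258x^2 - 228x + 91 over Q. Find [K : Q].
18

The degree of the splitting field over Q equals the order of the Galois group, so first determine the group. The polynomial f is an irreducible sextic over Q, so G = Gal(f/Q) is one of the 16 transitive subgroups 6T1, ..., 6T16 of S_6. The discriminant of f is -177147, which is not a perfect square, so G is not contained in A_6. The transitive groups of degree 6 not contained in A_6 are: C_6 (6T1, order 6), S_3 (6T2, order 6), D_6 (6T3, order 12), C_3 x S_3 (6T5, order 18), A_4 x C_2 (6T6, order 24), S_4 (6T8, order 24), S_3 x S_3 (6T9, order 36), S_4 x C_2 (6T11, order 48), (S_3 x S_3) : C_2 (6T13, order 72), PGL(2,5) (6T14, order 120), S_6 (6T16, order 720). By Dedekind's theorem, for a prime p not dividing disc(f) the degrees of the irreducible factors of f mod p form the cycle type of an element of G. Factoring f modulo the 33 such primes p <= 139 (skipping 3, which divides the discriminant), each new pattern first appears at: mod 2: f = (x^6 + x^3 + 1), pattern 6; mod 7: f = (x)(x + 2)(x + 6)(x^3 + x^2 + 5x + 2), pattern 3+1+1+1; mod 17: f = (x^2 + 3)(x^2 + 8x + 4)(x^2 + 14x + 9), pattern 2+2+2; mod 19: f = (x^3 + 13x^2 + 12x + 2)(x^3 + 13x^2 + 12x + 17), pattern 3+3; mod 73: f = (x + 11)(x + 19)(x + 20)(x + 27)(x + 28)(x + 29), pattern 1+1+1+1+1+1. No other pattern occurs in this range, so the set of observed cycle types is {6, 3+1+1+1, 2+2+2, 3+3, 1+1+1+1+1+1}. The candidates containing elements of all these cycle types are C_3 x S_3 (6T5) of order 18, S_3 x S_3 (6T9) of order 36, (S_3 x S_3) : C_2 (6T13) of order 72, S_6 (6T16) of order 720; the others are excluded. The observed types are precisely the cycle types that occur in C_3 x S_3 (6T5). Each of the other remaining candidates has further cycle types, and by the Chebotarev density theorem the matching factorization patterns would occur for a proportion of primes equal to their share of the group: S_3 x S_3 (6T9) additionally contains elements of type 2+2+1+1 (9 of its 36 elements, about 25% of primes); (S_3 x S_3) : C_2 (6T13) additionally contains elements of type 4+2, 3+2+1, 2+2+1+1, 2+1+1+1+1 (45 of its 72 elements, about 62% of primes); S_6 (6T16) additionally contains elements of type 5+1, 4+2, 4+1+1, 3+2+1, 2+2+1+1, 2+1+1+1+1 (504 of its 720 elements, about 70% of primes). None of the 33 primes tested shows any such pattern (for each of these groups the chance of that is below 10^-4), which rules them out. Hence G = C_3 x S_3 (6T5), of order 18. The Galois group C_3 x S_3 (6T5) has order 18, so the splitting field has degree 18 over Q.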